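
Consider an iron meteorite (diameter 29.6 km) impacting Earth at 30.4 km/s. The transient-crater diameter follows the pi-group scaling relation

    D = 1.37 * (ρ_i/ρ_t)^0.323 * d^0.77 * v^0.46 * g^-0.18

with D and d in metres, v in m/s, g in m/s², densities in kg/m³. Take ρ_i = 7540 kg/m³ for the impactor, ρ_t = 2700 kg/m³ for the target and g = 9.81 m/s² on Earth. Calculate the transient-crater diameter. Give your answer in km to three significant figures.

D ≈ 405 km

In SI units: d = 29600 m, v = 30400 m/s.
(ρ_i/ρ_t)^0.323 = (7540/2700)^0.323 = 1.393
d^0.77 = 29600^0.77 = 2773
v^0.46 = 30400^0.46 = 115.4
g^-0.18 = 9.81^-0.18 = 0.6630
D = 1.37 × 1.393 × 2773 × 115.4 × 0.6630 = 4.049 × 10^5 m
   = 404.9 km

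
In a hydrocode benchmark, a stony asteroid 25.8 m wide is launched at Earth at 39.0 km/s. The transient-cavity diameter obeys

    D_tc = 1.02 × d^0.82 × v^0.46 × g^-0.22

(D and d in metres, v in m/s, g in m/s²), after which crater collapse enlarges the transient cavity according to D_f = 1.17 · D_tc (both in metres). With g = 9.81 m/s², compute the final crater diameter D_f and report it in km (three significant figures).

v = 39000 m/s.
d^0.82 = 25.8^0.82 = 14.37
v^0.46 = 39000^0.46 = 129.4
g^-0.22 = 9.81^-0.22 = 0.6051
D_tc = 1.02 × 14.37 × 129.4 × 0.6051 = 1148 m
D_f = 1.17 × 1148 = 1343 m
     = 1.343 km

D_f ≈ 1.34 km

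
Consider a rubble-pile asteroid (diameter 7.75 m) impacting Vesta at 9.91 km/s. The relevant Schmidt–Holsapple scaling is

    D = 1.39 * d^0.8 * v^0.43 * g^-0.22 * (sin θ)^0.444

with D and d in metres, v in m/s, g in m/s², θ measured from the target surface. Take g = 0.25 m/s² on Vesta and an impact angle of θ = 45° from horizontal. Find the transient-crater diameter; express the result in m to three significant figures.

In SI units: v = 9910 m/s.
d^0.8 = 7.75^0.8 = 5.146
v^0.43 = 9910^0.43 = 52.28
g^-0.22 = 0.25^-0.22 = 1.357
(sin 45°)^0.444 = 0.7071^0.444 = 0.8574
D = 1.39 × 5.146 × 52.28 × 1.357 × 0.8574 = 435.1 m

D ≈ 435 m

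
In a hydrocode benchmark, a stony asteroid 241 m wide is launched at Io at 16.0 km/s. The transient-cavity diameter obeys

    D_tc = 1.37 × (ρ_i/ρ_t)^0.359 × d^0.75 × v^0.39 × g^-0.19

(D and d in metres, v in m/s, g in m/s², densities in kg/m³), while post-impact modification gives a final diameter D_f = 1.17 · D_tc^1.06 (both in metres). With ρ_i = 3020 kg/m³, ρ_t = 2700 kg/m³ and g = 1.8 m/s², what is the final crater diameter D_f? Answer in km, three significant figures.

v = 16000 m/s.
(ρ_i/ρ_t)^0.359 = (3020/2700)^0.359 = 1.041
d^0.75 = 241^0.75 = 61.17
v^0.39 = 16000^0.39 = 43.61
g^-0.19 = 1.8^-0.19 = 0.8943
D_tc = 1.37 × 1.041 × 61.17 × 43.61 × 0.8943 = 3402 m
D_f = 1.17 × (3402)^1.06 = 6484 m
     = 6.484 km

D_f ≈ 6.48 km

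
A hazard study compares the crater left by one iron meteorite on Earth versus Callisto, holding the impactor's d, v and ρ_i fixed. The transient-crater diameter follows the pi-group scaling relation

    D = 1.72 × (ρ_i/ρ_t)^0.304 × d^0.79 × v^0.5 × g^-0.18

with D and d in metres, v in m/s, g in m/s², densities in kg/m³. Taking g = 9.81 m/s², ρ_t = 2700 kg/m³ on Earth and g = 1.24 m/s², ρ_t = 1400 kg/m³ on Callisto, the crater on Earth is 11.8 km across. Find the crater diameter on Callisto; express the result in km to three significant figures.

D ≈ 20.9 km

The impactor-only factors (d, v, ρ_i) cancel in the ratio, leaving D_Callisto/D_Earth = (g_Callisto/g_Earth)^-0.18 · (ρ_t,Earth/ρ_t,Callisto)^0.304.
(1.24/9.81)^-0.18 = 0.1264^-0.18 = 1.451
(2700/1400)^0.304 = 1.929^0.304 = 1.221
Ratio = 1.451 × 1.221 = 1.772
D_Callisto = 1.772 × 11.8 km = 20.9 km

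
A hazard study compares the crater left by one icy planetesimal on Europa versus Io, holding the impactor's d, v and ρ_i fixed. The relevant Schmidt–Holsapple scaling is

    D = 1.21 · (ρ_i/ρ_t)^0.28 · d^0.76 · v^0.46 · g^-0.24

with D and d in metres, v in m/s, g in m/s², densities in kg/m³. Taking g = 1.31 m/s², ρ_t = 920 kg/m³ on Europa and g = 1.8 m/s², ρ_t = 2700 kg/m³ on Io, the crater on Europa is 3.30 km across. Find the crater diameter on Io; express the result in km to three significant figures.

D ≈ 2.26 km

The impactor-only factors (d, v, ρ_i) cancel in the ratio, leaving D_Io/D_Europa = (g_Io/g_Europa)^-0.24 · (ρ_t,Europa/ρ_t,Io)^0.28.
(1.8/1.31)^-0.24 = 1.374^-0.24 = 0.9266
(920/2700)^0.28 = 0.3407^0.28 = 0.7397
Ratio = 0.9266 × 0.7397 = 0.6854
D_Io = 0.6854 × 3.30 km = 2.26 km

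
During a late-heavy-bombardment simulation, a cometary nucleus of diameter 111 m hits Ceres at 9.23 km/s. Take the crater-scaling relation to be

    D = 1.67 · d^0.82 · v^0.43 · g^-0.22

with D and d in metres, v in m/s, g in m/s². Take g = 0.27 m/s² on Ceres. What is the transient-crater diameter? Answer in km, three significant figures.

In SI units: v = 9230 m/s.
d^0.82 = 111^0.82 = 47.55
v^0.43 = 9230^0.43 = 50.70
g^-0.22 = 0.27^-0.22 = 1.334
D = 1.67 × 47.55 × 50.70 × 1.334 = 5371 m
   = 5.371 km

D ≈ 5.37 km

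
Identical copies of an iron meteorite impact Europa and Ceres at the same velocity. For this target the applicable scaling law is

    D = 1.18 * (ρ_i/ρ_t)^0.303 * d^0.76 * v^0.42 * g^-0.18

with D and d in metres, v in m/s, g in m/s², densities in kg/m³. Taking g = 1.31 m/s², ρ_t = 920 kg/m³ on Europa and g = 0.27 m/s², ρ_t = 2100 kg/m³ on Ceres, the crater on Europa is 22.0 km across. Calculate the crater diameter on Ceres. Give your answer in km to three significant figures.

D ≈ 22.8 km

The impactor-only factors (d, v, ρ_i) cancel in the ratio, leaving D_Ceres/D_Europa = (g_Ceres/g_Europa)^-0.18 · (ρ_t,Europa/ρ_t,Ceres)^0.303.
(0.27/1.31)^-0.18 = 0.2061^-0.18 = 1.329
(920/2100)^0.303 = 0.4381^0.303 = 0.7787
Ratio = 1.329 × 0.7787 = 1.035
D_Ceres = 1.035 × 22.0 km = 22.8 km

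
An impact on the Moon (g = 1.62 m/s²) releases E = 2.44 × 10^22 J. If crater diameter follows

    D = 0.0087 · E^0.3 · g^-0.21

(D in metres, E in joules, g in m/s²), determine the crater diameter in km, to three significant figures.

E^0.3 = (2.44 × 10^22)^0.3 = 5.203 × 10^6
g^-0.21 = 1.62^-0.21 = 0.9037
D = 0.0087 × 5.203 × 10^6 × 0.9037 = 40907 m
   = 40.91 km

D ≈ 40.9 km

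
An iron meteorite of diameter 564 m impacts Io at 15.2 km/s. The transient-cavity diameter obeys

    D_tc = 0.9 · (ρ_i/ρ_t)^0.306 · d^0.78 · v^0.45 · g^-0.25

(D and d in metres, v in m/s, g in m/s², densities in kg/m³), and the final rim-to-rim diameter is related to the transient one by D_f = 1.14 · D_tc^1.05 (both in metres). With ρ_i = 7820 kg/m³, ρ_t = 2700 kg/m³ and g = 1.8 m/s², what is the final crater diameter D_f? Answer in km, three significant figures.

v = 15200 m/s.
(ρ_i/ρ_t)^0.306 = (7820/2700)^0.306 = 1.385
d^0.78 = 564^0.78 = 140.0
v^0.45 = 15200^0.45 = 76.18
g^-0.25 = 1.8^-0.25 = 0.8633
D_tc = 0.9 × 1.385 × 140.0 × 76.18 × 0.8633 = 11480 m
D_f = 1.14 × (11480)^1.05 = 20885 m
     = 20.89 km

D_f ≈ 20.9 km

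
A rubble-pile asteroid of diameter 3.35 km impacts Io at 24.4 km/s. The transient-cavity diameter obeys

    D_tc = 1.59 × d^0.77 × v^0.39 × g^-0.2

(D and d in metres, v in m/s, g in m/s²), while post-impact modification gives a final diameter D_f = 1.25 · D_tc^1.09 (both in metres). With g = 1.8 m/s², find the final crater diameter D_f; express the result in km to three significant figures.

D_f ≈ 121 km

In SI: d = 3350 m, v = 24400 m/s.
d^0.77 = 3350^0.77 = 517.9
v^0.39 = 24400^0.39 = 51.41
g^-0.2 = 1.8^-0.2 = 0.8891
D_tc = 1.59 × 517.9 × 51.41 × 0.8891 = 37640 m
D_f = 1.25 × (37640)^1.09 = 1.214 × 10^5 m
     = 121.4 km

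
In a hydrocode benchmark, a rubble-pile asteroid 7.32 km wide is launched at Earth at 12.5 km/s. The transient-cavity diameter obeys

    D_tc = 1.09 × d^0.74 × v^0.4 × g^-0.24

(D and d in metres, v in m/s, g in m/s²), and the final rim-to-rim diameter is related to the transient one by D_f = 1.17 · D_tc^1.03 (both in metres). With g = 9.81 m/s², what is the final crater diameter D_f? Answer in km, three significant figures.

In SI: d = 7320 m, v = 12500 m/s.
d^0.74 = 7320^0.74 = 724.0
v^0.4 = 12500^0.4 = 43.53
g^-0.24 = 9.81^-0.24 = 0.5781
D_tc = 1.09 × 724.0 × 43.53 × 0.5781 = 19860 m
D_f = 1.17 × (19860)^1.03 = 31268 m
     = 31.27 km

D_f ≈ 31.3 km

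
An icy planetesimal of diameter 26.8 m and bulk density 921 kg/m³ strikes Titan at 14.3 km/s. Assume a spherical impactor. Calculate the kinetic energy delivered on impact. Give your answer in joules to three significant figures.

E ≈ 9.49 × 10^14 J

v = 14300 m/s.
Mass m = (π/6) ρ d³ = (π/6) × 921 × (26.8)³ = 9.282 × 10^6 kg
E = ½ m v² = 0.5 × 9.282 × 10^6 × (14300)² = 9.490 × 10^14 J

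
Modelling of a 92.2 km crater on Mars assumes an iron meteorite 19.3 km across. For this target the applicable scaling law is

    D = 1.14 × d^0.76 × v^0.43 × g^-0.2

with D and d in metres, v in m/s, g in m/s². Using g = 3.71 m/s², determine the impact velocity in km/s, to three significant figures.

v ≈ 12.7 km/s

Rearranging for v: v = [D / (1.14 · 19300^0.76 · 3.71^-0.2)]^(1/0.43).
D = 92200 m.
19300^0.76 = 1807
3.71^-0.2 = 0.7694
Denominator = 1.14 × 1807 × 0.7694 = 1585
D / 1585 = 92200 / 1585 = 58.17
v = 58.17^(1/0.43) = 58.17^2.3256 = 12705 m/s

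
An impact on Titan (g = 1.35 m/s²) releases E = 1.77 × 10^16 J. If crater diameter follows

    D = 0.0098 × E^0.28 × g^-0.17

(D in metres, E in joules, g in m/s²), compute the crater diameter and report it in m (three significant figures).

D ≈ 330 m

E^0.28 = (1.77 × 10^16)^0.28 = 3.544 × 10^4
g^-0.17 = 1.35^-0.17 = 0.9503
D = 0.0098 × 3.544 × 10^4 × 0.9503 = 330.1 m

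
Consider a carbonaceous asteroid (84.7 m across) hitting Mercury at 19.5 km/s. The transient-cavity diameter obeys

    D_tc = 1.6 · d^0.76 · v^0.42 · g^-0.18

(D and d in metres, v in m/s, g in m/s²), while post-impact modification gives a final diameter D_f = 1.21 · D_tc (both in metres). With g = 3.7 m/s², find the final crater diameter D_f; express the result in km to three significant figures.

v = 19500 m/s.
d^0.76 = 84.7^0.76 = 29.19
v^0.42 = 19500^0.42 = 63.36
g^-0.18 = 3.7^-0.18 = 0.7902
D_tc = 1.6 × 29.19 × 63.36 × 0.7902 = 2338 m
D_f = 1.21 × 2338 = 2829 m
     = 2.829 km

D_f ≈ 2.83 km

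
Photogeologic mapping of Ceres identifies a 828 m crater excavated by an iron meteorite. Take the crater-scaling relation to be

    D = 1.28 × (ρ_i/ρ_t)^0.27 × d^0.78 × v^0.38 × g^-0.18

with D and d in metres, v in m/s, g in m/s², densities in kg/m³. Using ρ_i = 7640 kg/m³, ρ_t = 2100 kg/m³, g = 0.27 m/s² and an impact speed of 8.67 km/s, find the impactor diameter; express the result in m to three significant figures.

Rearranging for d: d = [D / (1.28 · (7640/2100)^0.27 · 8670^0.38 · 0.27^-0.18)]^(1/0.78).
(7640/2100)^0.27 = 1.417
8670^0.38 = 31.37
0.27^-0.18 = 1.266
Denominator = 1.28 × 1.417 × 31.37 × 1.266 = 72.03
D / 72.03 = 828 / 72.03 = 11.50
d = 11.50^(1/0.78) = 11.50^1.2821 = 22.90 m

d ≈ 22.9 m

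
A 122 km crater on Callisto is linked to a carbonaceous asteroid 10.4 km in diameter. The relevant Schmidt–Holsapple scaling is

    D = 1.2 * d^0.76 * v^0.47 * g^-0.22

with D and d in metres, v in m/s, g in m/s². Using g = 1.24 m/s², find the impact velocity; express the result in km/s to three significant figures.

v ≈ 15.9 km/s

Rearranging for v: v = [D / (1.2 · 10400^0.76 · 1.24^-0.22)]^(1/0.47).
D = 122000 m.
10400^0.76 = 1130
1.24^-0.22 = 0.9538
Denominator = 1.2 × 1130 × 0.9538 = 1293
D / 1293 = 122000 / 1293 = 94.35
v = 94.35^(1/0.47) = 94.35^2.1277 = 15910 m/s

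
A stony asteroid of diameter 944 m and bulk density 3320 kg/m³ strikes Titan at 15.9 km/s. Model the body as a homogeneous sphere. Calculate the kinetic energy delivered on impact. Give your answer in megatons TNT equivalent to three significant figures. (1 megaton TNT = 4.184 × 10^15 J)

v = 15900 m/s.
Mass m = (π/6) ρ d³ = (π/6) × 3320 × (944)³ = 1.462 × 10^12 kg
E = ½ m v² = 0.5 × 1.462 × 10^12 × (15900)² = 1.848 × 10^20 J
   = 1.848 × 10^20 / 4.184×10^15 = 44168 Mt

E ≈ 44200 Mt TNT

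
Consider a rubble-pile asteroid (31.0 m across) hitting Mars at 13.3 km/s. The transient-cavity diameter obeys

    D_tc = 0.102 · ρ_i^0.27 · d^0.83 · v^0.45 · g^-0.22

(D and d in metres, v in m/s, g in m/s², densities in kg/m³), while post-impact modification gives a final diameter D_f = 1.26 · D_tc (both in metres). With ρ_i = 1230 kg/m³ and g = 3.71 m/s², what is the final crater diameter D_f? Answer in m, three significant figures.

D_f ≈ 816 m

v = 13300 m/s.
ρ_i^0.27 = 1230^0.27 = 6.828
d^0.83 = 31^0.83 = 17.29
v^0.45 = 13300^0.45 = 71.74
g^-0.22 = 3.71^-0.22 = 0.7494
D_tc = 0.102 × 6.828 × 17.29 × 71.74 × 0.7494 = 647.4 m
D_f = 1.26 × 647.4 = 815.7 m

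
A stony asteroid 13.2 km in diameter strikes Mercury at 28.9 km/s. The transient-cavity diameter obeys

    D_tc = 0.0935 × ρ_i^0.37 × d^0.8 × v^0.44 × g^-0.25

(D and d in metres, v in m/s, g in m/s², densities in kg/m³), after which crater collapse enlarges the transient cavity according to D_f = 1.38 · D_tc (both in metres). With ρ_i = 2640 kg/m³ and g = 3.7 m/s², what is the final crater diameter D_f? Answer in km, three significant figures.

In SI: d = 13200 m, v = 28900 m/s.
ρ_i^0.37 = 2640^0.37 = 18.45
d^0.8 = 13200^0.8 = 1979
v^0.44 = 28900^0.44 = 91.79
g^-0.25 = 3.7^-0.25 = 0.7210
D_tc = 0.0935 × 18.45 × 1979 × 91.79 × 0.7210 = 2.259 × 10^5 m
D_f = 1.38 × 2.259 × 10^5 = 3.117 × 10^5 m
     = 311.7 km

D_f ≈ 312 km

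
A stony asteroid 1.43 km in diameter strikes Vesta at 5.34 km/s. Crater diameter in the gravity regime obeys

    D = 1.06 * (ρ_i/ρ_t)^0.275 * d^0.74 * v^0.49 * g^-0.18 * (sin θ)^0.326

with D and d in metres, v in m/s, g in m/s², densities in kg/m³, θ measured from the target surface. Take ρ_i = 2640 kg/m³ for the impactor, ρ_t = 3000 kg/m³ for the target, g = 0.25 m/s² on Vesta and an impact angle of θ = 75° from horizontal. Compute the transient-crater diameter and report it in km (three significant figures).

D ≈ 18.8 km

In SI units: d = 1430 m, v = 5340 m/s.
(ρ_i/ρ_t)^0.275 = (2640/3000)^0.275 = 0.9655
d^0.74 = 1430^0.74 = 216.2
v^0.49 = 5340^0.49 = 67.06
g^-0.18 = 0.25^-0.18 = 1.283
(sin 75°)^0.326 = 0.9659^0.326 = 0.9888
D = 1.06 × 0.9655 × 216.2 × 67.06 × 1.283 × 0.9888 = 18824 m
   = 18.82 km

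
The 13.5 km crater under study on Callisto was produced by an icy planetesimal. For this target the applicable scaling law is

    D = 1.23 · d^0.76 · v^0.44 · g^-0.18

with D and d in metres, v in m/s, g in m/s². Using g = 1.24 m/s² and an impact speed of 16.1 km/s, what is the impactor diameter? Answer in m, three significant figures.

Rearranging for d: d = [D / (1.23 · 16100^0.44 · 1.24^-0.18)]^(1/0.76).
D = 13500 m.
16100^0.44 = 70.96
1.24^-0.18 = 0.9620
Denominator = 1.23 × 70.96 × 0.9620 = 83.96
D / 83.96 = 13500 / 83.96 = 160.8
d = 160.8^(1/0.76) = 160.8^1.3158 = 799.9 m

d ≈ 800 m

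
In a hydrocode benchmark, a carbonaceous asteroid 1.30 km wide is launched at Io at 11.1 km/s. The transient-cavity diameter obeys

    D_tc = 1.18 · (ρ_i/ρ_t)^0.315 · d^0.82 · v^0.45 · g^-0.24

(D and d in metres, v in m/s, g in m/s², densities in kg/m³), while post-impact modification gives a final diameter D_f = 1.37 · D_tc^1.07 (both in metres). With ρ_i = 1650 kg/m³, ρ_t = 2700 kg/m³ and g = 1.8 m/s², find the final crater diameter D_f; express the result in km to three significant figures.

In SI: d = 1300 m, v = 11100 m/s.
(ρ_i/ρ_t)^0.315 = (1650/2700)^0.315 = 0.8563
d^0.82 = 1300^0.82 = 357.6
v^0.45 = 11100^0.45 = 66.13
g^-0.24 = 1.8^-0.24 = 0.8684
D_tc = 1.18 × 0.8563 × 357.6 × 66.13 × 0.8684 = 20750 m
D_f = 1.37 × (20750)^1.07 = 57007 m
     = 57.01 km

D_f ≈ 57.0 km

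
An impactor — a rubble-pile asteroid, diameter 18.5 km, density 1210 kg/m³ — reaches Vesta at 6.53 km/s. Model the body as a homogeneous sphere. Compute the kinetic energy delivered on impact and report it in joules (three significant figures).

E ≈ 8.55 × 10^22 J

d = 18500 m; v = 6530 m/s.
Mass m = (π/6) ρ d³ = (π/6) × 1210 × (18500)³ = 4.011 × 10^15 kg
E = ½ m v² = 0.5 × 4.011 × 10^15 × (6530)² = 8.552 × 10^22 J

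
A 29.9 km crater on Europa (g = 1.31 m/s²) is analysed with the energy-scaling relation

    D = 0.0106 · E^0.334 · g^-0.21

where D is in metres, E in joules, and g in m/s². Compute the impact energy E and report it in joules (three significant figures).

E ≈ 2.43 × 10^19 J

Rearranging: E = [D / (0.0106 · g^-0.21)]^(1/0.334).
D = 29900 m.
g^-0.21 = 1.31^-0.21 = 0.9449
D / (0.0106 × 0.9449) = 29900 / (0.01002) = 2.984 × 10^6
E = (2.984 × 10^6)^2.994 = 2.430 × 10^19 J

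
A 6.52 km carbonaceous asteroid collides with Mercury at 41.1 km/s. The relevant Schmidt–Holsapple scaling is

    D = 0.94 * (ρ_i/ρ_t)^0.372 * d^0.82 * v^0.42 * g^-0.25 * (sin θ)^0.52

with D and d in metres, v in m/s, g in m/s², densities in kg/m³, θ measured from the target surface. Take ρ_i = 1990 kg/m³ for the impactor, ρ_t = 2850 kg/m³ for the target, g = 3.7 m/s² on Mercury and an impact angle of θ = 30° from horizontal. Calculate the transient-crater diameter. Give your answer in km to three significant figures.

In SI units: d = 6520 m, v = 41100 m/s.
(ρ_i/ρ_t)^0.372 = (1990/2850)^0.372 = 0.8749
d^0.82 = 6520^0.82 = 1342
v^0.42 = 41100^0.42 = 86.66
g^-0.25 = 3.7^-0.25 = 0.7210
(sin 30°)^0.52 = 0.5000^0.52 = 0.6974
D = 0.94 × 0.8749 × 1342 × 86.66 × 0.7210 × 0.6974 = 48092 m
   = 48.09 km

D ≈ 48.1 km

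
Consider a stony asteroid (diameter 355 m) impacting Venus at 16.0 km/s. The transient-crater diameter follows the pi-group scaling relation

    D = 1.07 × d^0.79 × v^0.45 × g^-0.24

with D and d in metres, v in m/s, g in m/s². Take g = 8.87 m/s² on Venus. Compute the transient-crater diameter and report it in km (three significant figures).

In SI units: v = 16000 m/s.
d^0.79 = 355^0.79 = 103.4
v^0.45 = 16000^0.45 = 77.96
g^-0.24 = 8.87^-0.24 = 0.5922
D = 1.07 × 103.4 × 77.96 × 0.5922 = 5108 m
   = 5.108 km

D ≈ 5.11 km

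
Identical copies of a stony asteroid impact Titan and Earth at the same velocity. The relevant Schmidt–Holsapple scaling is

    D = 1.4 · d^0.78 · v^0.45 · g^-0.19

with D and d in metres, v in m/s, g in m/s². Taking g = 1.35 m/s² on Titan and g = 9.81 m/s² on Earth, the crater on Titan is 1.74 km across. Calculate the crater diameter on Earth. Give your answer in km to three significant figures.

All impactor-dependent factors cancel in the ratio, leaving D_Earth/D_Titan = (g_Earth/g_Titan)^-0.19.
(9.81/1.35)^-0.19 = 7.267^-0.19 = 0.6860
D_Earth = 0.6860 × 1.74 km = 1.19 km

D ≈ 1.19 km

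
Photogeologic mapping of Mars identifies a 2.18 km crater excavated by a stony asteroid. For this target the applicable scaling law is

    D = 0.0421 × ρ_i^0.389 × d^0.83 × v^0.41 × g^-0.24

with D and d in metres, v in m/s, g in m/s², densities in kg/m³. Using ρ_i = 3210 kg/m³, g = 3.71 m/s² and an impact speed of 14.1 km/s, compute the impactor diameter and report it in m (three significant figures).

Rearranging for d: d = [D / (0.0421 · 3210^0.389 · 14100^0.41 · 3.71^-0.24)]^(1/0.83).
D = 2180 m.
3210^0.389 = 23.12
14100^0.41 = 50.26
3.71^-0.24 = 0.7300
Denominator = 0.0421 × 23.12 × 50.26 × 0.7300 = 35.71
D / 35.71 = 2180 / 35.71 = 61.05
d = 61.05^(1/0.83) = 61.05^1.2048 = 141.7 m

d ≈ 142 m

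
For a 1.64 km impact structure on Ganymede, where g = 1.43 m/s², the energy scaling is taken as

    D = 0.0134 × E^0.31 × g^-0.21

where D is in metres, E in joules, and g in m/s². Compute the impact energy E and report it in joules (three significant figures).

E ≈ 3.29 × 10^16 J

Rearranging: E = [D / (0.0134 · g^-0.21)]^(1/0.31).
D = 1640 m.
g^-0.21 = 1.43^-0.21 = 0.9276
D / (0.0134 × 0.9276) = 1640 / (0.01243) = 1.319 × 10^5
E = (1.319 × 10^5)^3.2258 = 3.288 × 10^16 J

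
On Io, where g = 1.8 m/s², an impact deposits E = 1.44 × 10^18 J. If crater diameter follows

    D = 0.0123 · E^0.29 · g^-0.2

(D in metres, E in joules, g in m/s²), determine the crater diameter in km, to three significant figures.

D ≈ 2.02 km

E^0.29 = (1.44 × 10^18)^0.29 = 1.845 × 10^5
g^-0.2 = 1.8^-0.2 = 0.8891
D = 0.0123 × 1.845 × 10^5 × 0.8891 = 2018 m
   = 2.018 km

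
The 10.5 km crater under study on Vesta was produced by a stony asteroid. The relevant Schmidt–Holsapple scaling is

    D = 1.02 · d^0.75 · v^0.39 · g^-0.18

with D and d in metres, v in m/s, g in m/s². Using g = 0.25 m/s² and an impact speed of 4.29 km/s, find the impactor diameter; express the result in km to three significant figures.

Rearranging for d: d = [D / (1.02 · 4290^0.39 · 0.25^-0.18)]^(1/0.75).
D = 10500 m.
4290^0.39 = 26.10
0.25^-0.18 = 1.283
Denominator = 1.02 × 26.10 × 1.283 = 34.16
D / 34.16 = 10500 / 34.16 = 307.4
d = 307.4^(1/0.75) = 307.4^1.3333 = 2074 m

d ≈ 2.07 km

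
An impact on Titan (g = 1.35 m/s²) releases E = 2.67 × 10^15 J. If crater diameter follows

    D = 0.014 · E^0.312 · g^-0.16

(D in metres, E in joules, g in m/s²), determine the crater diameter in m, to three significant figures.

E^0.312 = (2.67 × 10^15)^0.312 = 6.502 × 10^4
g^-0.16 = 1.35^-0.16 = 0.9531
D = 0.014 × 6.502 × 10^4 × 0.9531 = 867.6 m

D ≈ 868 m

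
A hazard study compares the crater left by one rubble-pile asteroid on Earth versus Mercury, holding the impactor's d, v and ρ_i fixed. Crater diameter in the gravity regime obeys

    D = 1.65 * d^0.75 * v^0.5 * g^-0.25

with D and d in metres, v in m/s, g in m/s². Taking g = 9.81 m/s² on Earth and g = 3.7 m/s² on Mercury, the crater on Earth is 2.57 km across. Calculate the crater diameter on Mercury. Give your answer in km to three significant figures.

All impactor-dependent factors cancel in the ratio, leaving D_Mercury/D_Earth = (g_Mercury/g_Earth)^-0.25.
(3.7/9.81)^-0.25 = 0.3772^-0.25 = 1.276
D_Mercury = 1.276 × 2.57 km = 3.28 km

D ≈ 3.28 km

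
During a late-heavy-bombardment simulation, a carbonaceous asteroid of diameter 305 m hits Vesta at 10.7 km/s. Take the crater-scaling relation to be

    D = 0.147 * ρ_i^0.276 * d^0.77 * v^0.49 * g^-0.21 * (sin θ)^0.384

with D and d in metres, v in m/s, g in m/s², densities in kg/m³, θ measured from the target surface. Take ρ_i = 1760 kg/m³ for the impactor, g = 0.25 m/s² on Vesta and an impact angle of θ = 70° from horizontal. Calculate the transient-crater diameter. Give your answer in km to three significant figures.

D ≈ 11.7 km

In SI units: v = 10700 m/s.
ρ_i^0.276 = 1760^0.276 = 7.866
d^0.77 = 305^0.77 = 81.83
v^0.49 = 10700^0.49 = 94.28
g^-0.21 = 0.25^-0.21 = 1.338
(sin 70°)^0.384 = 0.9397^0.384 = 0.9764
D = 0.147 × 7.866 × 81.83 × 94.28 × 1.338 × 0.9764 = 11654 m
   = 11.65 km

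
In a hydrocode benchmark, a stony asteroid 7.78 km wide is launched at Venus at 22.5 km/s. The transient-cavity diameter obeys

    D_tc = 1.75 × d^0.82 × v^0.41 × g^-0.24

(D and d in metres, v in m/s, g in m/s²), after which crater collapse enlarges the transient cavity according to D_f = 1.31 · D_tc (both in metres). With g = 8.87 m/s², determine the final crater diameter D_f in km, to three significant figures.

In SI: d = 7780 m, v = 22500 m/s.
d^0.82 = 7780^0.82 = 1551
v^0.41 = 22500^0.41 = 60.87
g^-0.24 = 8.87^-0.24 = 0.5922
D_tc = 1.75 × 1551 × 60.87 × 0.5922 = 97840 m
D_f = 1.31 × 97840 = 1.282 × 10^5 m
     = 128.2 km

D_f ≈ 128 km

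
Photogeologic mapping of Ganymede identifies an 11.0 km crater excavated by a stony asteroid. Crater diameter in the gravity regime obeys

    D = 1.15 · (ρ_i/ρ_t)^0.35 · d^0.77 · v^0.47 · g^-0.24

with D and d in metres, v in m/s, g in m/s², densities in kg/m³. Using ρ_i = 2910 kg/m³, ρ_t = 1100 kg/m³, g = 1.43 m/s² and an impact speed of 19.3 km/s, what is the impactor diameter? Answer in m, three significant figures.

d ≈ 257 m

Rearranging for d: d = [D / (1.15 · (2910/1100)^0.35 · 19300^0.47 · 1.43^-0.24)]^(1/0.77).
D = 11000 m.
(2910/1100)^0.35 = 1.406
19300^0.47 = 103.3
1.43^-0.24 = 0.9177
Denominator = 1.15 × 1.406 × 103.3 × 0.9177 = 153.3
D / 153.3 = 11000 / 153.3 = 71.75
d = 71.75^(1/0.77) = 71.75^1.2987 = 257.1 m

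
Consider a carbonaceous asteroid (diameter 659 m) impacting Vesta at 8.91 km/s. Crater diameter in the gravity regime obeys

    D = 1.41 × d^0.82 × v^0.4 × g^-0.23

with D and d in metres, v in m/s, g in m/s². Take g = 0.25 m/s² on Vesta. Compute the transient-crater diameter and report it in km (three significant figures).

D ≈ 15.1 km

In SI units: v = 8910 m/s.
d^0.82 = 659^0.82 = 204.9
v^0.4 = 8910^0.4 = 38.01
g^-0.23 = 0.25^-0.23 = 1.376
D = 1.41 × 204.9 × 38.01 × 1.376 = 15110 m
   = 15.11 km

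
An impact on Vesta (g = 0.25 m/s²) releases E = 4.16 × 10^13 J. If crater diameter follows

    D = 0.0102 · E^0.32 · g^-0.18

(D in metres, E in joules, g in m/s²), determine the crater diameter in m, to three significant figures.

E^0.32 = (4.16 × 10^13)^0.32 = 2.281 × 10^4
g^-0.18 = 0.25^-0.18 = 1.283
D = 0.0102 × 2.281 × 10^4 × 1.283 = 298.5 m

D ≈ 299 m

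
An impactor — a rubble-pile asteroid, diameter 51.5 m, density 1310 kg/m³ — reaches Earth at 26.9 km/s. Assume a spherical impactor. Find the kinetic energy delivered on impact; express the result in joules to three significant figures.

v = 26900 m/s.
Mass m = (π/6) ρ d³ = (π/6) × 1310 × (51.5)³ = 9.369 × 10^7 kg
E = ½ m v² = 0.5 × 9.369 × 10^7 × (26900)² = 3.390 × 10^16 J

E ≈ 3.39 × 10^16 J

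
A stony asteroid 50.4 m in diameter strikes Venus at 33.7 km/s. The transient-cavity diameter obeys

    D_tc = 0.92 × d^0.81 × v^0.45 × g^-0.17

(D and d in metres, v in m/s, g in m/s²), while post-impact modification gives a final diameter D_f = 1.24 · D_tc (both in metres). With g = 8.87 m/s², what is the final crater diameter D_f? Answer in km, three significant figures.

D_f ≈ 2.05 km

v = 33700 m/s.
d^0.81 = 50.4^0.81 = 23.93
v^0.45 = 33700^0.45 = 109.0
g^-0.17 = 8.87^-0.17 = 0.6900
D_tc = 0.92 × 23.93 × 109.0 × 0.6900 = 1656 m
D_f = 1.24 × 1656 = 2053 m
     = 2.053 km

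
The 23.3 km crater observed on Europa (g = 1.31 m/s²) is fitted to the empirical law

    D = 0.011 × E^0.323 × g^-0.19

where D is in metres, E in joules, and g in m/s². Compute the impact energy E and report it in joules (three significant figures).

E ≈ 4.51 × 10^19 J

Rearranging: E = [D / (0.011 · g^-0.19)]^(1/0.323).
D = 23300 m.
g^-0.19 = 1.31^-0.19 = 0.9500
D / (0.011 × 0.9500) = 23300 / (0.01045) = 2.230 × 10^6
E = (2.230 × 10^6)^3.096 = 4.512 × 10^19 J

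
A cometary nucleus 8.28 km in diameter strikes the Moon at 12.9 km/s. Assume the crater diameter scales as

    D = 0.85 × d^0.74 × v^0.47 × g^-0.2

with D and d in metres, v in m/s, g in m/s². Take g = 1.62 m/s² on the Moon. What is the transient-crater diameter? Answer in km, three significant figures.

D ≈ 52.3 km

In SI units: d = 8280 m, v = 12900 m/s.
d^0.74 = 8280^0.74 = 793.1
v^0.47 = 12900^0.47 = 85.50
g^-0.2 = 1.62^-0.2 = 0.9080
D = 0.85 × 793.1 × 85.50 × 0.9080 = 52336 m
   = 52.34 km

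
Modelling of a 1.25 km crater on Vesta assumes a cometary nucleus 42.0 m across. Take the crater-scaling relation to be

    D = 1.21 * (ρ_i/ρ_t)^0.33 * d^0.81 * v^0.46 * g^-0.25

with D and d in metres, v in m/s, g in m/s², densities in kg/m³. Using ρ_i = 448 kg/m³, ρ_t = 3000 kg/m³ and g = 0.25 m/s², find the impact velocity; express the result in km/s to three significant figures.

v ≈ 9.11 km/s

Rearranging for v: v = [D / (1.21 · (448/3000)^0.33 · 42^0.81 · 0.25^-0.25)]^(1/0.46).
D = 1250 m.
(448/3000)^0.33 = 0.5339
42^0.81 = 20.65
0.25^-0.25 = 1.414
Denominator = 1.21 × 0.5339 × 20.65 × 1.414 = 18.86
D / 18.86 = 1250 / 18.86 = 66.28
v = 66.28^(1/0.46) = 66.28^2.1739 = 9110 m/s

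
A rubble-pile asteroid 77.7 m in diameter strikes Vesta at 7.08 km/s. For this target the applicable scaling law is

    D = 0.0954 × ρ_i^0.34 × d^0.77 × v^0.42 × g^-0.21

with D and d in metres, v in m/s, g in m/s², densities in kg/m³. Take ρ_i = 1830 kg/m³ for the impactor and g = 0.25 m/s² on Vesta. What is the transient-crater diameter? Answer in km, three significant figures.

D ≈ 1.94 km

In SI units: v = 7080 m/s.
ρ_i^0.34 = 1830^0.34 = 12.86
d^0.77 = 77.7^0.77 = 28.55
v^0.42 = 7080^0.42 = 41.40
g^-0.21 = 0.25^-0.21 = 1.338
D = 0.0954 × 12.86 × 28.55 × 41.40 × 1.338 = 1940 m
   = 1.940 km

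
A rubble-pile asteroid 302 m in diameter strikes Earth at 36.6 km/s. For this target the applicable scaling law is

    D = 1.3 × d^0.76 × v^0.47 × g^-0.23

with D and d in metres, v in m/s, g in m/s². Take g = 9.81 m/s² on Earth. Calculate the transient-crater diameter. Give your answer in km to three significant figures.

In SI units: v = 36600 m/s.
d^0.76 = 302^0.76 = 76.70
v^0.47 = 36600^0.47 = 139.6
g^-0.23 = 9.81^-0.23 = 0.5914
D = 1.3 × 76.70 × 139.6 × 0.5914 = 8232 m
   = 8.232 km

D ≈ 8.23 km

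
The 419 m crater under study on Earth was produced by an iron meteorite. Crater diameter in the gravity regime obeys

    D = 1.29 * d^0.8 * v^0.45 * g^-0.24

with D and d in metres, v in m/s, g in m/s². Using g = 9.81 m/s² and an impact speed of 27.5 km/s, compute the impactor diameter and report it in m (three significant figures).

Rearranging for d: d = [D / (1.29 · 27500^0.45 · 9.81^-0.24)]^(1/0.8).
27500^0.45 = 99.47
9.81^-0.24 = 0.5781
Denominator = 1.29 × 99.47 × 0.5781 = 74.18
D / 74.18 = 419 / 74.18 = 5.648
d = 5.648^(1/0.8) = 5.648^1.25 = 8.707 m

d ≈ 8.71 m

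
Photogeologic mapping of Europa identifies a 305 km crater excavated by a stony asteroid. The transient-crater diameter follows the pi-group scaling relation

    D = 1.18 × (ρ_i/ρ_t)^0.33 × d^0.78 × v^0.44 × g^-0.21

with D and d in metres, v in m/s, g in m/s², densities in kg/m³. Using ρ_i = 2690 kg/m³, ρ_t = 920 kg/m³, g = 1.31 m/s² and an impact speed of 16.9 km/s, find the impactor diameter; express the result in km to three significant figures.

d ≈ 24.5 km

Rearranging for d: d = [D / (1.18 · (2690/920)^0.33 · 16900^0.44 · 1.31^-0.21)]^(1/0.78).
D = 305000 m.
(2690/920)^0.33 = 1.425
16900^0.44 = 72.49
1.31^-0.21 = 0.9449
Denominator = 1.18 × 1.425 × 72.49 × 0.9449 = 115.2
D / 115.2 = 305000 / 115.2 = 2648
d = 2648^(1/0.78) = 2648^1.2821 = 24464 m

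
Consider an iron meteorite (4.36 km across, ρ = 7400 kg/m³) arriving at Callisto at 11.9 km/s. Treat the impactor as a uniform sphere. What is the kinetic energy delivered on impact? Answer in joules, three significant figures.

d = 4360 m; v = 11900 m/s.
Mass m = (π/6) ρ d³ = (π/6) × 7400 × (4360)³ = 3.211 × 10^14 kg
E = ½ m v² = 0.5 × 3.211 × 10^14 × (11900)² = 2.274 × 10^22 J

E ≈ 2.27 × 10^22 J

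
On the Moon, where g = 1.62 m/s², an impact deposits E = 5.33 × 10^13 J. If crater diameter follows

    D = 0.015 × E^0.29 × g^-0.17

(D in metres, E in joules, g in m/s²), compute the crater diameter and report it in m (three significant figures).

E^0.29 = (5.33 × 10^13)^0.29 = 9.566 × 10^3
g^-0.17 = 1.62^-0.17 = 0.9213
D = 0.015 × 9.566 × 10^3 × 0.9213 = 132.2 m

D ≈ 132 m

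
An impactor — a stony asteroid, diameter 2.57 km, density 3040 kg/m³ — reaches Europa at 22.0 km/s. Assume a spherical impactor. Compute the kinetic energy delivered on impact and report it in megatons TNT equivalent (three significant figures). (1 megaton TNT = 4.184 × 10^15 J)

E ≈ 1.56 × 10^6 Mt TNT

d = 2570 m; v = 22000 m/s.
Mass m = (π/6) ρ d³ = (π/6) × 3040 × (2570)³ = 2.702 × 10^13 kg
E = ½ m v² = 0.5 × 2.702 × 10^13 × (22000)² = 6.539 × 10^21 J
   = 6.539 × 10^21 / 4.184×10^15 = 1.563 × 10^6 Mt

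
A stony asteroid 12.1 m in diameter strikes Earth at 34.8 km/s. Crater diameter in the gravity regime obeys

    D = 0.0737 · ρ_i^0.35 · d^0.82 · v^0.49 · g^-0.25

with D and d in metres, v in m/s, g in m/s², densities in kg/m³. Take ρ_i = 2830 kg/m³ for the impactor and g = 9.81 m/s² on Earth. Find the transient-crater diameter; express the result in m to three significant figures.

D ≈ 873 m

In SI units: v = 34800 m/s.
ρ_i^0.35 = 2830^0.35 = 16.15
d^0.82 = 12.1^0.82 = 7.725
v^0.49 = 34800^0.49 = 168.0
g^-0.25 = 9.81^-0.25 = 0.5650
D = 0.0737 × 16.15 × 7.725 × 168.0 × 0.5650 = 872.8 m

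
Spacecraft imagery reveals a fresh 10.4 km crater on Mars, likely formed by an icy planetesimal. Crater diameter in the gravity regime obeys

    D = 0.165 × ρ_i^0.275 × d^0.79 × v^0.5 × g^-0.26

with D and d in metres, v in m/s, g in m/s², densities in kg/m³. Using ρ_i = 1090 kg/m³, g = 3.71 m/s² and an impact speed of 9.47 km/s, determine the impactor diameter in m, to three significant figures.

d ≈ 488 m

Rearranging for d: d = [D / (0.165 · 1090^0.275 · 9470^0.5 · 3.71^-0.26)]^(1/0.79).
D = 10400 m.
1090^0.275 = 6.844
9470^0.5 = 97.31
3.71^-0.26 = 0.7112
Denominator = 0.165 × 6.844 × 97.31 × 0.7112 = 78.15
D / 78.15 = 10400 / 78.15 = 133.1
d = 133.1^(1/0.79) = 133.1^1.2658 = 488.4 m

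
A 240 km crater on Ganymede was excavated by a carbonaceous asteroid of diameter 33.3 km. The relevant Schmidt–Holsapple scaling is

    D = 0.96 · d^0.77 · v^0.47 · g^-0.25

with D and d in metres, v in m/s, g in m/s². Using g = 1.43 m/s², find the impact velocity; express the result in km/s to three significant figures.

v ≈ 14.4 km/s

Rearranging for v: v = [D / (0.96 · 33300^0.77 · 1.43^-0.25)]^(1/0.47).
D = 240000 m.
33300^0.77 = 3036
1.43^-0.25 = 0.9145
Denominator = 0.96 × 3036 × 0.9145 = 2665
D / 2665 = 240000 / 2665 = 90.06
v = 90.06^(1/0.47) = 90.06^2.1277 = 14410 m/s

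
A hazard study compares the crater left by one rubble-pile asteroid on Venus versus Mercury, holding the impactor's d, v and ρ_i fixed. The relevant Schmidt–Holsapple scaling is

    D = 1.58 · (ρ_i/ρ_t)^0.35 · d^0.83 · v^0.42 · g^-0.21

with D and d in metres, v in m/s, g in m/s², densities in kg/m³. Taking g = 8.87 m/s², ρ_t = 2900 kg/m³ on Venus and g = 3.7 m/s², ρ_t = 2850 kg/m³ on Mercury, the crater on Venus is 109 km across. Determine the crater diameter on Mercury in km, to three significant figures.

The impactor-only factors (d, v, ρ_i) cancel in the ratio, leaving D_Mercury/D_Venus = (g_Mercury/g_Venus)^-0.21 · (ρ_t,Venus/ρ_t,Mercury)^0.35.
(3.7/8.87)^-0.21 = 0.4171^-0.21 = 1.202
(2900/2850)^0.35 = 1.018^0.35 = 1.006
Ratio = 1.202 × 1.006 = 1.209
D_Mercury = 1.209 × 109 km = 132 km

D ≈ 132 km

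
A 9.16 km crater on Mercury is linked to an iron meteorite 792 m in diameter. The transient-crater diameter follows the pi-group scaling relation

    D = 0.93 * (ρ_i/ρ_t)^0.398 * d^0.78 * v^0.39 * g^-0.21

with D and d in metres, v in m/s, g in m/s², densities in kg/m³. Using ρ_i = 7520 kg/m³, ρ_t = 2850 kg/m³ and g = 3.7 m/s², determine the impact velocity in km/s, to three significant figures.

v ≈ 20.8 km/s

Rearranging for v: v = [D / (0.93 · (7520/2850)^0.398 · 792^0.78 · 3.7^-0.21)]^(1/0.39).
D = 9160 m.
(7520/2850)^0.398 = 1.471
792^0.78 = 182.4
3.7^-0.21 = 0.7598
Denominator = 0.93 × 1.471 × 182.4 × 0.7598 = 189.6
D / 189.6 = 9160 / 189.6 = 48.31
v = 48.31^(1/0.39) = 48.31^2.5641 = 20799 m/s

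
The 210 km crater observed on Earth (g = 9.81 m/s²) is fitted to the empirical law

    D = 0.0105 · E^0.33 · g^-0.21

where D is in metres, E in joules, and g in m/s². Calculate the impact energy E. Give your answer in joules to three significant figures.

Rearranging: E = [D / (0.0105 · g^-0.21)]^(1/0.33).
D = 210000 m.
g^-0.21 = 9.81^-0.21 = 0.6191
D / (0.0105 × 0.6191) = 210000 / (6.501 × 10^-3) = 3.230 × 10^7
E = (3.230 × 10^7)^3.0303 = 5.690 × 10^22 J

E ≈ 5.69 × 10^22 J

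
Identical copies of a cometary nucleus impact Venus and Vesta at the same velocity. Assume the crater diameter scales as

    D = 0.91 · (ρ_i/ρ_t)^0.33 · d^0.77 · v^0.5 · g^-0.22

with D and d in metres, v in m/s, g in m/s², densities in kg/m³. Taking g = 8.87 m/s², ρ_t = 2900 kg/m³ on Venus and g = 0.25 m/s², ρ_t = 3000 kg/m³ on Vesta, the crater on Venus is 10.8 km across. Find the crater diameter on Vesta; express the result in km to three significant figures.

D ≈ 23.4 km

The impactor-only factors (d, v, ρ_i) cancel in the ratio, leaving D_Vesta/D_Venus = (g_Vesta/g_Venus)^-0.22 · (ρ_t,Venus/ρ_t,Vesta)^0.33.
(0.25/8.87)^-0.22 = 0.02818^-0.22 = 2.193
(2900/3000)^0.33 = 0.9667^0.33 = 0.9889
Ratio = 2.193 × 0.9889 = 2.169
D_Vesta = 2.169 × 10.8 km = 23.4 km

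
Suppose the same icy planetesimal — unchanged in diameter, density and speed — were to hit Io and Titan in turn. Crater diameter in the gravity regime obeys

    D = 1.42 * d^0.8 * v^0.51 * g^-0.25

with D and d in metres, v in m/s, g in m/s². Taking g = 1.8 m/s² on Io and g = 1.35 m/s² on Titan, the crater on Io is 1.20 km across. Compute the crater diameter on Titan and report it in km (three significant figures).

D ≈ 1.29 km

All impactor-dependent factors cancel in the ratio, leaving D_Titan/D_Io = (g_Titan/g_Io)^-0.25.
(1.35/1.8)^-0.25 = 0.7500^-0.25 = 1.075
D_Titan = 1.075 × 1.20 km = 1.29 km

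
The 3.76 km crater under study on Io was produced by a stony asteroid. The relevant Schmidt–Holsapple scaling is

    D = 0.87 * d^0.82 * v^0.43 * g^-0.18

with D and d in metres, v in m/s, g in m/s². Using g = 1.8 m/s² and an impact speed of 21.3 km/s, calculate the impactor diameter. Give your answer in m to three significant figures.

d ≈ 166 m

Rearranging for d: d = [D / (0.87 · 21300^0.43 · 1.8^-0.18)]^(1/0.82).
D = 3760 m.
21300^0.43 = 72.64
1.8^-0.18 = 0.8996
Denominator = 0.87 × 72.64 × 0.8996 = 56.85
D / 56.85 = 3760 / 56.85 = 66.14
d = 66.14^(1/0.82) = 66.14^1.2195 = 166.0 m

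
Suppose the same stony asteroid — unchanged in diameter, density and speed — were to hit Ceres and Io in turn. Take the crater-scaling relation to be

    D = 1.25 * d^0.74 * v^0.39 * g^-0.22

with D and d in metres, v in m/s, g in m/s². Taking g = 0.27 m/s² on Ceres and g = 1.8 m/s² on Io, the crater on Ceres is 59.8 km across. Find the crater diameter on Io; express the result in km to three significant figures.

All impactor-dependent factors cancel in the ratio, leaving D_Io/D_Ceres = (g_Io/g_Ceres)^-0.22.
(1.8/0.27)^-0.22 = 6.667^-0.22 = 0.6588
D_Io = 0.6588 × 59.8 km = 39.4 km

D ≈ 39.4 km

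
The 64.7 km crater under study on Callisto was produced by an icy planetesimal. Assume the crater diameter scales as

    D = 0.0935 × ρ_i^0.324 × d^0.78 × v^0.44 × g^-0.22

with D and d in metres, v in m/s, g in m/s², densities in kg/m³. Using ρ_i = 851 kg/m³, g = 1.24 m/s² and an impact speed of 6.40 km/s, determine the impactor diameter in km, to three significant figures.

Rearranging for d: d = [D / (0.0935 · 851^0.324 · 6400^0.44 · 1.24^-0.22)]^(1/0.78).
D = 64700 m.
851^0.324 = 8.898
6400^0.44 = 47.28
1.24^-0.22 = 0.9538
Denominator = 0.0935 × 8.898 × 47.28 × 0.9538 = 37.52
D / 37.52 = 64700 / 37.52 = 1724
d = 1724^(1/0.78) = 1724^1.2821 = 14111 m

d ≈ 14.1 km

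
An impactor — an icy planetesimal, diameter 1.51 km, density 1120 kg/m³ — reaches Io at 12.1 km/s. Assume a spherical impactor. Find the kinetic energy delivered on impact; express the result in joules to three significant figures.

E ≈ 1.48 × 10^20 J

d = 1510 m; v = 12100 m/s.
Mass m = (π/6) ρ d³ = (π/6) × 1120 × (1510)³ = 2.019 × 10^12 kg
E = ½ m v² = 0.5 × 2.019 × 10^12 × (12100)² = 1.478 × 10^20 J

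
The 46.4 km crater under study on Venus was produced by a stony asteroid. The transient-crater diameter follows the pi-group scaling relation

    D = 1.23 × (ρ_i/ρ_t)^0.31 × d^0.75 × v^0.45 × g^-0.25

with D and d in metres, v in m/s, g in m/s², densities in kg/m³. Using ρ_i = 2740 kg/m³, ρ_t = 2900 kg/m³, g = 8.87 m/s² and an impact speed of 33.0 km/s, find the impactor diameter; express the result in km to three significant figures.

d ≈ 5.21 km

Rearranging for d: d = [D / (1.23 · (2740/2900)^0.31 · 33000^0.45 · 8.87^-0.25)]^(1/0.75).
D = 46400 m.
(2740/2900)^0.31 = 0.9826
33000^0.45 = 108.0
8.87^-0.25 = 0.5795
Denominator = 1.23 × 0.9826 × 108.0 × 0.5795 = 75.64
D / 75.64 = 46400 / 75.64 = 613.4
d = 613.4^(1/0.75) = 613.4^1.3333 = 5211 m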